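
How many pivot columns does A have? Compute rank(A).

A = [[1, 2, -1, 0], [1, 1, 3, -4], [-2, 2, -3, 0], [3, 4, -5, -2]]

Row reduction:
R2 <- R2 - (1)*R1:  [  0  -1   4  -4 ]
R3 <- R3 - (-2)*R1:  [  0   6  -5   0 ]
R4 <- R4 - (3)*R1:  [  0  -2  -2  -2 ]
R3 <- R3 - (-6)*R2:  [   0    0   19  -24 ]
R4 <- R4 - (2)*R2:  [   0    0  -10    6 ]
R4 <- R4 - (-10/19)*R3:  [       0        0        0  -126/19 ]
Row echelon form:
[ 1   2  -1        0 ]
[ 0  -1   4       -4 ]
[ 0   0  19      -24 ]
[ 0   0   0  -126/19 ]
Nonzero rows / pivot columns: 4

rank(A) = 4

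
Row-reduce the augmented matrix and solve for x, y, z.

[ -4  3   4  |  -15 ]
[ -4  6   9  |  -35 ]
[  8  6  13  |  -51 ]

Forward elimination on [A|b]:
R2 <- R2 - (1)*R1:  [   0    3    5  -20 ]
R3 <- R3 - (-2)*R1:  [   0   12   21  -81 ]
R3 <- R3 - (4)*R2:  [  0   0   1  -1 ]
Row echelon form:
[ -4  3  4  |  -15 ]
[  0  3  5  |  -20 ]
[  0  0  1  |   -1 ]
Back-substitution:
z = (-1) / 1 = -1
y = (-20 - (5)*(-1)) / 3 = -5
x = (-15 - (3)*(-5) - (4)*(-1)) / -4 = -1

(-1, -5, -1)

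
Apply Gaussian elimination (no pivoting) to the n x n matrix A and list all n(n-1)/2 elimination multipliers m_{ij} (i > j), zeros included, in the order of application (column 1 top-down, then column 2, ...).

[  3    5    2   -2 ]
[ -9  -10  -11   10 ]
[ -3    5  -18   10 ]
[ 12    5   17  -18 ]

Forward elimination:
R2 <- R2 - (-3)*R1:  [  0   5  -5   4 ]
R3 <- R3 - (-1)*R1:  [   0   10  -16    8 ]
R4 <- R4 - (4)*R1:  [   0  -15    9  -10 ]
R3 <- R3 - (2)*R2:  [  0   0  -6   0 ]
R4 <- R4 - (-3)*R2:  [  0   0  -6   2 ]
R4 <- R4 - (1)*R3:  [ 0  0  0  2 ]
Multipliers (in order of application): m_{21} = -3, m_{31} = -1, m_{41} = 4, m_{32} = 2, m_{42} = -3, m_{43} = 1

multipliers: -3, -1, 4, 2, -3, 1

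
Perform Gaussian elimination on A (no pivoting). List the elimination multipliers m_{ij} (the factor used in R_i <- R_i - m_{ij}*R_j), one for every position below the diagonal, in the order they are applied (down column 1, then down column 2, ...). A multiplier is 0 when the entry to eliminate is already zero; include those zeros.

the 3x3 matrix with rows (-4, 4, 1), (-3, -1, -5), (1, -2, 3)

multipliers: 3/4, -1/4, 1/4

Forward elimination:
R2 <- R2 - (3/4)*R1:  [     0     -4  -23/4 ]
R3 <- R3 - (-1/4)*R1:  [    0    -1  13/4 ]
R3 <- R3 - (1/4)*R2:  [     0      0  75/16 ]
Multipliers (in order of application): m_{21} = 3/4, m_{31} = -1/4, m_{32} = 1/4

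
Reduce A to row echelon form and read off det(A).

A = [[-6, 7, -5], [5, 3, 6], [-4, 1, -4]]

det(A) = -5

Forward elimination:
R2 <- R2 - (-5/6)*R1:  [    0  53/6  11/6 ]
R3 <- R3 - (2/3)*R1:  [     0  -11/3   -2/3 ]
R3 <- R3 - (-22/53)*R2:  [    0     0  5/53 ]
Upper-triangular form:
[ -6     7    -5 ]
[  0  53/6  11/6 ]
[  0     0  5/53 ]
det(A) = (-1)^0 * (-6) * (53/6) * (5/53) = -5  (0 row swaps -> sign +1)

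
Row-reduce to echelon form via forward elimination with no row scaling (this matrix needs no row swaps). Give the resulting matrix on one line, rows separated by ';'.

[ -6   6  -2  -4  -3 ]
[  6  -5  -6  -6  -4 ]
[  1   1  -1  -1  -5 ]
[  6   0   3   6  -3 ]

REF = [-6 6 -2 -4 -3; 0 1 -8 -10 -7; 0 0 44/3 55/3 17/2; 0 0 0 3/4 669/88]

Forward elimination:
R2 <- R2 - (-1)*R1:  [   0    1   -8  -10   -7 ]
R3 <- R3 - (-1/6)*R1:  [     0      2   -4/3   -5/3  -11/2 ]
R4 <- R4 - (-1)*R1:  [  0   6   1   2  -6 ]
R3 <- R3 - (2)*R2:  [    0     0  44/3  55/3  17/2 ]
R4 <- R4 - (6)*R2:  [  0   0  49  62  36 ]
R4 <- R4 - (147/44)*R3:  [      0       0       0     3/4  669/88 ]
Row echelon form:
[ -6  6    -2    -4      -3 ]
[  0  1    -8   -10      -7 ]
[  0  0  44/3  55/3    17/2 ]
[  0  0     0   3/4  669/88 ]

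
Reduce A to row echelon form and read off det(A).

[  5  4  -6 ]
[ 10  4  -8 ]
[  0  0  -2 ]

det(A) = 40

Forward elimination:
R2 <- R2 - (2)*R1:  [  0  -4   4 ]
Upper-triangular form:
[ 5   4  -6 ]
[ 0  -4   4 ]
[ 0   0  -2 ]
det(A) = (-1)^0 * (5) * (-4) * (-2) = 40  (0 row swaps -> sign +1)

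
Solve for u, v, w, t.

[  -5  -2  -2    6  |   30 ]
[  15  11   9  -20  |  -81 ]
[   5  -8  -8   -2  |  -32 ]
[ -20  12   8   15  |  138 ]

Forward elimination on [A|b]:
R2 <- R2 - (-3)*R1:  [  0   5   3  -2   9 ]
R3 <- R3 - (-1)*R1:  [   0  -10  -10    4   -2 ]
R4 <- R4 - (4)*R1:  [  0  20  16  -9  18 ]
R3 <- R3 - (-2)*R2:  [  0   0  -4   0  16 ]
R4 <- R4 - (4)*R2:  [   0    0    4   -1  -18 ]
R4 <- R4 - (-1)*R3:  [  0   0   0  -1  -2 ]
Row echelon form:
[ -5  -2  -2   6  |  30 ]
[  0   5   3  -2  |   9 ]
[  0   0  -4   0  |  16 ]
[  0   0   0  -1  |  -2 ]
Back-substitution:
t = (-2) / -1 = 2
w = (16) / -4 = -4
v = (9 - (3)*(-4) - (-2)*(2)) / 5 = 5
u = (30 - (-2)*(5) - (-2)*(-4) - (6)*(2)) / -5 = -4

(-4, 5, -4, 2)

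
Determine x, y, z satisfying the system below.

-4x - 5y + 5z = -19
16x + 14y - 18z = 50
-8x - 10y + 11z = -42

(-4, 3, -4)

Forward elimination on [A|b]:
R2 <- R2 - (-4)*R1:  [   0   -6    2  -26 ]
R3 <- R3 - (2)*R1:  [  0   0   1  -4 ]
Row echelon form:
[ -4  -5  5  |  -19 ]
[  0  -6  2  |  -26 ]
[  0   0  1  |   -4 ]
Back-substitution:
z = (-4) / 1 = -4
y = (-26 - (2)*(-4)) / -6 = 3
x = (-19 - (-5)*(3) - (5)*(-4)) / -4 = -4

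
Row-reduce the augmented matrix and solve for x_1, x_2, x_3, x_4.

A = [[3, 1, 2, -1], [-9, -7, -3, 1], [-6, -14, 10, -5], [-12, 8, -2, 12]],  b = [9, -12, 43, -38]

(1, -1, 3, -1)

Forward elimination on [A|b]:
R2 <- R2 - (-3)*R1:  [  0  -4   3  -2  15 ]
R3 <- R3 - (-2)*R1:  [   0  -12   14   -7   61 ]
R4 <- R4 - (-4)*R1:  [  0  12   6   8  -2 ]
R3 <- R3 - (3)*R2:  [  0   0   5  -1  16 ]
R4 <- R4 - (-3)*R2:  [  0   0  15   2  43 ]
R4 <- R4 - (3)*R3:  [  0   0   0   5  -5 ]
Row echelon form:
[ 3   1  2  -1  |   9 ]
[ 0  -4  3  -2  |  15 ]
[ 0   0  5  -1  |  16 ]
[ 0   0  0   5  |  -5 ]
Back-substitution:
x_4 = (-5) / 5 = -1
x_3 = (16 - (-1)*(-1)) / 5 = 3
x_2 = (15 - (3)*(3) - (-2)*(-1)) / -4 = -1
x_1 = (9 - (1)*(-1) - (2)*(3) - (-1)*(-1)) / 3 = 1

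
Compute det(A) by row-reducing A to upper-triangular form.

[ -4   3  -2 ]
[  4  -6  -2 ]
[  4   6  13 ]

Forward elimination:
R2 <- R2 - (-1)*R1:  [  0  -3  -4 ]
R3 <- R3 - (-1)*R1:  [  0   9  11 ]
R3 <- R3 - (-3)*R2:  [  0   0  -1 ]
Upper-triangular form:
[ -4   3  -2 ]
[  0  -3  -4 ]
[  0   0  -1 ]
det(A) = (-1)^0 * (-4) * (-3) * (-1) = -12  (0 row swaps -> sign +1)

det(A) = -12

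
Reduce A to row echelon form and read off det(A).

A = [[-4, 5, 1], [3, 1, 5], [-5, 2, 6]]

det(A) = -188

Forward elimination:
R2 <- R2 - (-3/4)*R1:  [    0  19/4  23/4 ]
R3 <- R3 - (5/4)*R1:  [     0  -17/4   19/4 ]
R3 <- R3 - (-17/19)*R2:  [      0       0  188/19 ]
Upper-triangular form:
[ -4     5       1 ]
[  0  19/4    23/4 ]
[  0     0  188/19 ]
det(A) = (-1)^0 * (-4) * (19/4) * (188/19) = -188  (0 row swaps -> sign +1)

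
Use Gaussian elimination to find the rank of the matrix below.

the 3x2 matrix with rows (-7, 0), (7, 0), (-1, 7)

Row reduction:
R2 <- R2 - (-1)*R1:  [ 0  0 ]
R3 <- R3 - (1/7)*R1:  [ 0  7 ]
R2 <-> R3   (pivot in column 2 was zero)
[ -7  0 ]
[  0  7 ]
[  0  0 ]
Row echelon form:
[ -7  0 ]
[  0  7 ]
[  0  0 ]
Nonzero rows / pivot columns: 2

rank(A) = 2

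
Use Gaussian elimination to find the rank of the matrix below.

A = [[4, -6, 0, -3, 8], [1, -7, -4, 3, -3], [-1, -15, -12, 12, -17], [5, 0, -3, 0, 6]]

rank(A) = 3

Row reduction:
R2 <- R2 - (1/4)*R1:  [     0  -11/2     -4   15/4     -5 ]
R3 <- R3 - (-1/4)*R1:  [     0  -33/2    -12   45/4    -15 ]
R4 <- R4 - (5/4)*R1:  [    0  15/2    -3  15/4    -4 ]
R3 <- R3 - (3)*R2:  [ 0  0  0  0  0 ]
R4 <- R4 - (-15/11)*R2:  [       0        0   -93/11   195/22  -119/11 ]
R3 <-> R4   (pivot in column 3 was zero)
[ 4     -6       0      -3        8 ]
[ 0  -11/2      -4    15/4       -5 ]
[ 0      0  -93/11  195/22  -119/11 ]
[ 0      0       0       0        0 ]
Row echelon form:
[ 4     -6       0      -3        8 ]
[ 0  -11/2      -4    15/4       -5 ]
[ 0      0  -93/11  195/22  -119/11 ]
[ 0      0       0       0        0 ]
Nonzero rows / pivot columns: 3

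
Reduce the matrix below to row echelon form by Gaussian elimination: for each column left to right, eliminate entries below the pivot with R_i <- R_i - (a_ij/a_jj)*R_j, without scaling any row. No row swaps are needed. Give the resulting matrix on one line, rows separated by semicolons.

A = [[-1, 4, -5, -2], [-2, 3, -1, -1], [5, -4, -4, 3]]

Forward elimination:
R2 <- R2 - (2)*R1:  [  0  -5   9   3 ]
R3 <- R3 - (-5)*R1:  [   0   16  -29   -7 ]
R3 <- R3 - (-16/5)*R2:  [    0     0  -1/5  13/5 ]
Row echelon form:
[ -1   4    -5    -2 ]
[  0  -5     9     3 ]
[  0   0  -1/5  13/5 ]

REF = [-1 4 -5 -2; 0 -5 9 3; 0 0 -1/5 13/5]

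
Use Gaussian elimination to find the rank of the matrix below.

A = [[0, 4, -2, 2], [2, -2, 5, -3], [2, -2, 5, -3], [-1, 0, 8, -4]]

Row reduction:
R1 <-> R2   (pivot in column 1 was zero)
[  2  -2   5  -3 ]
[  0   4  -2   2 ]
[  2  -2   5  -3 ]
[ -1   0   8  -4 ]
R3 <- R3 - (1)*R1:  [ 0  0  0  0 ]
R4 <- R4 - (-1/2)*R1:  [     0     -1   21/2  -11/2 ]
R4 <- R4 - (-1/4)*R2:  [  0   0  10  -5 ]
R3 <-> R4   (pivot in column 3 was zero)
[ 2  -2   5  -3 ]
[ 0   4  -2   2 ]
[ 0   0  10  -5 ]
[ 0   0   0   0 ]
Row echelon form:
[ 2  -2   5  -3 ]
[ 0   4  -2   2 ]
[ 0   0  10  -5 ]
[ 0   0   0   0 ]
Nonzero rows / pivot columns: 3

rank(A) = 3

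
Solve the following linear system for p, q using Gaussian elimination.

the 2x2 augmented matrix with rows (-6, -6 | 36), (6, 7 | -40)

Forward elimination on [A|b]:
R2 <- R2 - (-1)*R1:  [  0   1  -4 ]
Row echelon form:
[ -6  -6  |  36 ]
[  0   1  |  -4 ]
Back-substitution:
q = (-4) / 1 = -4
p = (36 - (-6)*(-4)) / -6 = -2

(-2, -4)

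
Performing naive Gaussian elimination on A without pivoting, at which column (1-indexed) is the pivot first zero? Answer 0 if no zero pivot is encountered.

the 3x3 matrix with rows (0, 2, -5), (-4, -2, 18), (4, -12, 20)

first zero-pivot column = 1

Naive forward elimination:
Pivot entry (1,1) is zero but row 2 has -4 in column 1 -> naive elimination stops; a row interchange (e.g. R1 <-> R2) would be required here.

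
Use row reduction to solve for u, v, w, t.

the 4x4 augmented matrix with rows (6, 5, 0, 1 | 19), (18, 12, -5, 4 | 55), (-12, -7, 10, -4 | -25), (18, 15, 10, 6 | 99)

Forward elimination on [A|b]:
R2 <- R2 - (3)*R1:  [  0  -3  -5   1  -2 ]
R3 <- R3 - (-2)*R1:  [  0   3  10  -2  13 ]
R4 <- R4 - (3)*R1:  [  0   0  10   3  42 ]
R3 <- R3 - (-1)*R2:  [  0   0   5  -1  11 ]
R4 <- R4 - (2)*R3:  [  0   0   0   5  20 ]
Row echelon form:
[ 6   5   0   1  |  19 ]
[ 0  -3  -5   1  |  -2 ]
[ 0   0   5  -1  |  11 ]
[ 0   0   0   5  |  20 ]
Back-substitution:
t = (20) / 5 = 4
w = (11 - (-1)*(4)) / 5 = 3
v = (-2 - (-5)*(3) - (1)*(4)) / -3 = -3
u = (19 - (5)*(-3) - (1)*(4)) / 6 = 5

(5, -3, 3, 4)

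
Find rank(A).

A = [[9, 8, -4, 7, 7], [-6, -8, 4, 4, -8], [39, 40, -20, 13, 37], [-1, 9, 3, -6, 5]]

Row reduction:
R2 <- R2 - (-2/3)*R1:  [     0   -8/3    4/3   26/3  -10/3 ]
R3 <- R3 - (13/3)*R1:  [     0   16/3   -8/3  -52/3   20/3 ]
R4 <- R4 - (-1/9)*R1:  [     0   89/9   23/9  -47/9   52/9 ]
R3 <- R3 - (-2)*R2:  [ 0  0  0  0  0 ]
R4 <- R4 - (-89/24)*R2:  [      0       0    15/2  323/12  -79/12 ]
R3 <-> R4   (pivot in column 3 was zero)
[ 9     8    -4       7       7 ]
[ 0  -8/3   4/3    26/3   -10/3 ]
[ 0     0  15/2  323/12  -79/12 ]
[ 0     0     0       0       0 ]
Row echelon form:
[ 9     8    -4       7       7 ]
[ 0  -8/3   4/3    26/3   -10/3 ]
[ 0     0  15/2  323/12  -79/12 ]
[ 0     0     0       0       0 ]
Nonzero rows / pivot columns: 3

rank(A) = 3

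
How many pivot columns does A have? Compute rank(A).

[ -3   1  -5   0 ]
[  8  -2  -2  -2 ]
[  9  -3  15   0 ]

Row reduction:
R2 <- R2 - (-8/3)*R1:  [     0    2/3  -46/3     -2 ]
R3 <- R3 - (-3)*R1:  [ 0  0  0  0 ]
Row echelon form:
[ -3    1     -5   0 ]
[  0  2/3  -46/3  -2 ]
[  0    0      0   0 ]
Nonzero rows / pivot columns: 2

rank(A) = 2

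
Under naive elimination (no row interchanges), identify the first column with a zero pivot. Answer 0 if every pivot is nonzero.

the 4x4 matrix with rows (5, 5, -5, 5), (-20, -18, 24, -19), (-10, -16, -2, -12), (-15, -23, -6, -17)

Naive forward elimination:
R2 <- R2 - (-4)*R1:  [ 0  2  4  1 ]
R3 <- R3 - (-2)*R1:  [   0   -6  -12   -2 ]
R4 <- R4 - (-3)*R1:  [   0   -8  -21   -2 ]
R3 <- R3 - (-3)*R2:  [ 0  0  0  1 ]
R4 <- R4 - (-4)*R2:  [  0   0  -5   2 ]
Matrix at this point:
[ 5  5  -5  5 ]
[ 0  2   4  1 ]
[ 0  0   0  1 ]
[ 0  0  -5  2 ]
Pivot entry (3,3) is zero but row 4 has -5 in column 3 -> naive elimination stops; a row interchange (e.g. R3 <-> R4) would be required here.

first zero-pivot column = 3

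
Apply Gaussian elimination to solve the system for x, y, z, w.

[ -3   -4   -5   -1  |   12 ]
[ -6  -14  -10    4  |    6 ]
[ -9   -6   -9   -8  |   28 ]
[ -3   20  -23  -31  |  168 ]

Forward elimination on [A|b]:
R2 <- R2 - (2)*R1:  [   0   -6    0    6  -18 ]
R3 <- R3 - (3)*R1:  [  0   6   6  -5  -8 ]
R4 <- R4 - (1)*R1:  [   0   24  -18  -30  156 ]
R3 <- R3 - (-1)*R2:  [   0    0    6    1  -26 ]
R4 <- R4 - (-4)*R2:  [   0    0  -18   -6   84 ]
R4 <- R4 - (-3)*R3:  [  0   0   0  -3   6 ]
Row echelon form:
[ -3  -4  -5  -1  |   12 ]
[  0  -6   0   6  |  -18 ]
[  0   0   6   1  |  -26 ]
[  0   0   0  -3  |    6 ]
Back-substitution:
w = (6) / -3 = -2
z = (-26 - (1)*(-2)) / 6 = -4
y = (-18 - (6)*(-2)) / -6 = 1
x = (12 - (-4)*(1) - (-5)*(-4) - (-1)*(-2)) / -3 = 2

(2, 1, -4, -2)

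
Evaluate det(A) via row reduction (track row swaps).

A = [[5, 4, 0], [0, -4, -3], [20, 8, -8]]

Forward elimination:
R3 <- R3 - (4)*R1:  [  0  -8  -8 ]
R3 <- R3 - (2)*R2:  [  0   0  -2 ]
Upper-triangular form:
[ 5   4   0 ]
[ 0  -4  -3 ]
[ 0   0  -2 ]
det(A) = (-1)^0 * (5) * (-4) * (-2) = 40  (0 row swaps -> sign +1)

det(A) = 40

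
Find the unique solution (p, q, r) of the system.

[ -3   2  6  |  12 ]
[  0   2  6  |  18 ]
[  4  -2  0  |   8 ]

Forward elimination on [A|b]:
R3 <- R3 - (-4/3)*R1:  [   0  2/3    8   24 ]
R3 <- R3 - (1/3)*R2:  [  0   0   6  18 ]
Row echelon form:
[ -3  2  6  |  12 ]
[  0  2  6  |  18 ]
[  0  0  6  |  18 ]
Back-substitution:
r = (18) / 6 = 3
q = (18 - (6)*(3)) / 2 = 0
p = (12 - (2)*(0) - (6)*(3)) / -3 = 2

(2, 0, 3)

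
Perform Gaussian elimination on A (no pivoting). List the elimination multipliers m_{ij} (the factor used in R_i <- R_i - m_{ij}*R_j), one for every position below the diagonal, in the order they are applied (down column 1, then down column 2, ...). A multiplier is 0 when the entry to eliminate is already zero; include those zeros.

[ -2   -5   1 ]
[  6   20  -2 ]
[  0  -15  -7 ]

Forward elimination:
R2 <- R2 - (-3)*R1:  [ 0  5  1 ]
R3: entry in column 1 is already 0 -> m_{31} = 0 (no row operation needed)
R3 <- R3 - (-3)*R2:  [  0   0  -4 ]
Multipliers (in order of application): m_{21} = -3, m_{31} = 0, m_{32} = -3

multipliers: -3, 0, -3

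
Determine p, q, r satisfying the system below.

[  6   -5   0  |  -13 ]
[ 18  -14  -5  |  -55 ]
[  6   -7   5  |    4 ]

(-3, -1, 3)

Forward elimination on [A|b]:
R2 <- R2 - (3)*R1:  [   0    1   -5  -16 ]
R3 <- R3 - (1)*R1:  [  0  -2   5  17 ]
R3 <- R3 - (-2)*R2:  [   0    0   -5  -15 ]
Row echelon form:
[ 6  -5   0  |  -13 ]
[ 0   1  -5  |  -16 ]
[ 0   0  -5  |  -15 ]
Back-substitution:
r = (-15) / -5 = 3
q = (-16 - (-5)*(3)) / 1 = -1
p = (-13 - (-5)*(-1)) / 6 = -3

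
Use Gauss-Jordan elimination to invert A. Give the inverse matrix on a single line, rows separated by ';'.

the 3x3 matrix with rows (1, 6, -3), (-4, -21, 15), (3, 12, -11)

inverse = [17/4 5/2 9/4; 1/12 -1/6 -1/4; 5/4 1/2 1/4]

Gauss-Jordan on [A | I]:
R2 <- R2 - (-4)*R1:  [ 0  3  3  |  4  1  0 ]
R3 <- R3 - (3)*R1:  [  0  -6  -2  |  -3   0   1 ]
R2 <- (1/3)*R2:  [   0    1    1  |  4/3  1/3    0 ]
R1 <- R1 - (6)*R2:  [  1   0  -9  |  -7  -2   0 ]
R3 <- R3 - (-6)*R2:  [ 0  0  4  |  5  2  1 ]
R3 <- (1/4)*R3:  [   0    0    1  |  5/4  1/2  1/4 ]
R1 <- R1 - (-9)*R3:  [    1     0     0  |  17/4   5/2   9/4 ]
R2 <- R2 - (1)*R3:  [    0     1     0  |  1/12  -1/6  -1/4 ]
Right block of [I | A^{-1}] is the inverse:
[ 17/4   5/2   9/4 ]
[ 1/12  -1/6  -1/4 ]
[  5/4   1/2   1/4 ]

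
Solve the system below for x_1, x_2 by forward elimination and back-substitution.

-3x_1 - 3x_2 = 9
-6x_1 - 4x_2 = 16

Forward elimination on [A|b]:
R2 <- R2 - (2)*R1:  [  0   2  -2 ]
Row echelon form:
[ -3  -3  |   9 ]
[  0   2  |  -2 ]
Back-substitution:
x_2 = (-2) / 2 = -1
x_1 = (9 - (-3)*(-1)) / -3 = -2

(-2, -1)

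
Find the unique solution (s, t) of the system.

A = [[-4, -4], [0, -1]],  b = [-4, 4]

(5, -4)

Forward elimination on [A|b]:
Row echelon form:
[ -4  -4  |  -4 ]
[  0  -1  |   4 ]
Back-substitution:
t = (4) / -1 = -4
s = (-4 - (-4)*(-4)) / -4 = 5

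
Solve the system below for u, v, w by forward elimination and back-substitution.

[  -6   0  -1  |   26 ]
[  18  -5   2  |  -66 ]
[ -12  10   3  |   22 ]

(-4, -2, -2)

Forward elimination on [A|b]:
R2 <- R2 - (-3)*R1:  [  0  -5  -1  12 ]
R3 <- R3 - (2)*R1:  [   0   10    5  -30 ]
R3 <- R3 - (-2)*R2:  [  0   0   3  -6 ]
Row echelon form:
[ -6   0  -1  |  26 ]
[  0  -5  -1  |  12 ]
[  0   0   3  |  -6 ]
Back-substitution:
w = (-6) / 3 = -2
v = (12 - (-1)*(-2)) / -5 = -2
u = (26 - (-1)*(-2)) / -6 = -4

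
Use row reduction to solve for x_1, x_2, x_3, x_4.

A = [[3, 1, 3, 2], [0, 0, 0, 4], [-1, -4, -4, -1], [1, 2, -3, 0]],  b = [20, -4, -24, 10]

Forward elimination on [A|b]:
R3 <- R3 - (-1/3)*R1:  [     0  -11/3     -3   -1/3  -52/3 ]
R4 <- R4 - (1/3)*R1:  [    0   5/3    -4  -2/3  10/3 ]
R2 <-> R3   (pivot in column 2 was zero)
[ 3      1   3     2     20 ]
[ 0  -11/3  -3  -1/3  -52/3 ]
[ 0      0   0     4     -4 ]
[ 0    5/3  -4  -2/3   10/3 ]
R4 <- R4 - (-5/11)*R2:  [      0       0  -59/11   -9/11  -50/11 ]
R3 <-> R4   (pivot in column 3 was zero)
[ 3      1       3      2      20 ]
[ 0  -11/3      -3   -1/3   -52/3 ]
[ 0      0  -59/11  -9/11  -50/11 ]
[ 0      0       0      4      -4 ]
Row echelon form:
[ 3      1       3      2  |      20 ]
[ 0  -11/3      -3   -1/3  |   -52/3 ]
[ 0      0  -59/11  -9/11  |  -50/11 ]
[ 0      0       0      4  |      -4 ]
Back-substitution:
x_4 = (-4) / 4 = -1
x_3 = (-50/11 - (-9/11)*(-1)) / (-59/11) = 1
x_2 = (-52/3 - (-3)*(1) - (-1/3)*(-1)) / (-11/3) = 4
x_1 = (20 - (1)*(4) - (3)*(1) - (2)*(-1)) / 3 = 5

(5, 4, 1, -1)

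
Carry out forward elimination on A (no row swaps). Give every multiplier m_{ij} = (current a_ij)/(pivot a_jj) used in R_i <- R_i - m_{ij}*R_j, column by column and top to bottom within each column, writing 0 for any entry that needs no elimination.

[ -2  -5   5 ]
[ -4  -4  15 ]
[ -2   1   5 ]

multipliers: 2, 1, 1

Forward elimination:
R2 <- R2 - (2)*R1:  [ 0  6  5 ]
R3 <- R3 - (1)*R1:  [ 0  6  0 ]
R3 <- R3 - (1)*R2:  [  0   0  -5 ]
Multipliers (in order of application): m_{21} = 2, m_{31} = 1, m_{32} = 1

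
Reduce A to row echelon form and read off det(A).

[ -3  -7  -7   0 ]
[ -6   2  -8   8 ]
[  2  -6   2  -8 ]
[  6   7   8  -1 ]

Forward elimination:
R2 <- R2 - (2)*R1:  [  0  16   6   8 ]
R3 <- R3 - (-2/3)*R1:  [     0  -32/3   -8/3     -8 ]
R4 <- R4 - (-2)*R1:  [  0  -7  -6  -1 ]
R3 <- R3 - (-2/3)*R2:  [    0     0   4/3  -8/3 ]
R4 <- R4 - (-7/16)*R2:  [     0      0  -27/8    5/2 ]
R4 <- R4 - (-81/32)*R3:  [     0      0      0  -17/4 ]
Upper-triangular form:
[ -3  -7   -7      0 ]
[  0  16    6      8 ]
[  0   0  4/3   -8/3 ]
[  0   0    0  -17/4 ]
det(A) = (-1)^0 * (-3) * (16) * (4/3) * (-17/4) = 272  (0 row swaps -> sign +1)

det(A) = 272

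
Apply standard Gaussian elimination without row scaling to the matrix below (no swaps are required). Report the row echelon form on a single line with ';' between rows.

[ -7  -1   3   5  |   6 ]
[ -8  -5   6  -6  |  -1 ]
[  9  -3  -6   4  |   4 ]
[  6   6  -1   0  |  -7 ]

Forward elimination:
R2 <- R2 - (8/7)*R1:  [     0  -27/7   18/7  -82/7  -55/7 ]
R3 <- R3 - (-9/7)*R1:  [     0  -30/7  -15/7   73/7   82/7 ]
R4 <- R4 - (-6/7)*R1:  [     0   36/7   11/7   30/7  -13/7 ]
R3 <- R3 - (10/9)*R2:  [     0      0     -5  211/9  184/9 ]
R4 <- R4 - (-4/3)*R2:  [     0      0      5  -34/3  -37/3 ]
R4 <- R4 - (-1)*R3:  [     0      0      0  109/9   73/9 ]
Row echelon form:
[ -7     -1     3      5  |      6 ]
[  0  -27/7  18/7  -82/7  |  -55/7 ]
[  0      0    -5  211/9  |  184/9 ]
[  0      0     0  109/9  |   73/9 ]

REF = [-7 -1 3 5 6; 0 -27/7 18/7 -82/7 -55/7; 0 0 -5 211/9 184/9; 0 0 0 109/9 73/9]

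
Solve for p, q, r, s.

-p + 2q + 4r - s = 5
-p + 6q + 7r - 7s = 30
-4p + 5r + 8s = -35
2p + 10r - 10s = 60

Forward elimination on [A|b]:
R2 <- R2 - (1)*R1:  [  0   4   3  -6  25 ]
R3 <- R3 - (4)*R1:  [   0   -8  -11   12  -55 ]
R4 <- R4 - (-2)*R1:  [   0    4   18  -12   70 ]
R3 <- R3 - (-2)*R2:  [  0   0  -5   0  -5 ]
R4 <- R4 - (1)*R2:  [  0   0  15  -6  45 ]
R4 <- R4 - (-3)*R3:  [  0   0   0  -6  30 ]
Row echelon form:
[ -1  2   4  -1  |   5 ]
[  0  4   3  -6  |  25 ]
[  0  0  -5   0  |  -5 ]
[  0  0   0  -6  |  30 ]
Back-substitution:
s = (30) / -6 = -5
r = (-5) / -5 = 1
q = (25 - (3)*(1) - (-6)*(-5)) / 4 = -2
p = (5 - (2)*(-2) - (4)*(1) - (-1)*(-5)) / -1 = 0

(0, -2, 1, -5)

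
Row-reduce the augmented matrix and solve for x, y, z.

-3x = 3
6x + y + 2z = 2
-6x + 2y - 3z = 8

(-1, 4, 2)

Forward elimination on [A|b]:
R2 <- R2 - (-2)*R1:  [ 0  1  2  8 ]
R3 <- R3 - (2)*R1:  [  0   2  -3   2 ]
R3 <- R3 - (2)*R2:  [   0    0   -7  -14 ]
Row echelon form:
[ -3  0   0  |    3 ]
[  0  1   2  |    8 ]
[  0  0  -7  |  -14 ]
Back-substitution:
z = (-14) / -7 = 2
y = (8 - (2)*(2)) / 1 = 4
x = (3) / -3 = -1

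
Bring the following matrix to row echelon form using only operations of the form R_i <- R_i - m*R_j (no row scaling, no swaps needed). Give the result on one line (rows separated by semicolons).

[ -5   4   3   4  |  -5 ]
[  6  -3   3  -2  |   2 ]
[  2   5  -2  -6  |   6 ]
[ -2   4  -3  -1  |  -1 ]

Forward elimination:
R2 <- R2 - (-6/5)*R1:  [    0   9/5  33/5  14/5    -4 ]
R3 <- R3 - (-2/5)*R1:  [     0   33/5   -4/5  -22/5      4 ]
R4 <- R4 - (2/5)*R1:  [     0   12/5  -21/5  -13/5      1 ]
R3 <- R3 - (11/3)*R2:  [     0      0    -25  -44/3   56/3 ]
R4 <- R4 - (4/3)*R2:  [     0      0    -13  -19/3   19/3 ]
R4 <- R4 - (13/25)*R3:  [       0        0        0    97/75  -253/75 ]
Row echelon form:
[ -5    4     3      4  |       -5 ]
[  0  9/5  33/5   14/5  |       -4 ]
[  0    0   -25  -44/3  |     56/3 ]
[  0    0     0  97/75  |  -253/75 ]

REF = [-5 4 3 4 -5; 0 9/5 33/5 14/5 -4; 0 0 -25 -44/3 56/3; 0 0 0 97/75 -253/75]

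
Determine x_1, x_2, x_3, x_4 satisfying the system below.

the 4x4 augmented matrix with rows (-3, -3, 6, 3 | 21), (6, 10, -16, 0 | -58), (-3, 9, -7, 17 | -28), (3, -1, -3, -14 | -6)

(-2, -3, 1, 0)

Forward elimination on [A|b]:
R2 <- R2 - (-2)*R1:  [   0    4   -4    6  -16 ]
R3 <- R3 - (1)*R1:  [   0   12  -13   14  -49 ]
R4 <- R4 - (-1)*R1:  [   0   -4    3  -11   15 ]
R3 <- R3 - (3)*R2:  [  0   0  -1  -4  -1 ]
R4 <- R4 - (-1)*R2:  [  0   0  -1  -5  -1 ]
R4 <- R4 - (1)*R3:  [  0   0   0  -1   0 ]
Row echelon form:
[ -3  -3   6   3  |   21 ]
[  0   4  -4   6  |  -16 ]
[  0   0  -1  -4  |   -1 ]
[  0   0   0  -1  |    0 ]
Back-substitution:
x_4 = (0) / -1 = 0
x_3 = (-1 - (-4)*(0)) / -1 = 1
x_2 = (-16 - (-4)*(1) - (6)*(0)) / 4 = -3
x_1 = (21 - (-3)*(-3) - (6)*(1) - (3)*(0)) / -3 = -2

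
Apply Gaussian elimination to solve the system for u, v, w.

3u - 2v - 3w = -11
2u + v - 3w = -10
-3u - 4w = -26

Forward elimination on [A|b]:
R2 <- R2 - (2/3)*R1:  [    0   7/3    -1  -8/3 ]
R3 <- R3 - (-1)*R1:  [   0   -2   -7  -37 ]
R3 <- R3 - (-6/7)*R2:  [      0       0   -55/7  -275/7 ]
Row echelon form:
[ 3   -2     -3  |     -11 ]
[ 0  7/3     -1  |    -8/3 ]
[ 0    0  -55/7  |  -275/7 ]
Back-substitution:
w = (-275/7) / (-55/7) = 5
v = (-8/3 - (-1)*(5)) / (7/3) = 1
u = (-11 - (-2)*(1) - (-3)*(5)) / 3 = 2

(2, 1, 5)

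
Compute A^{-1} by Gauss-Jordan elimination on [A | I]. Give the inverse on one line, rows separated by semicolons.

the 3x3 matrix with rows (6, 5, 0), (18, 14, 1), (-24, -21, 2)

inverse = [-49/6 5/3 -5/6; 10 -2 1; 7 -1 1]

Gauss-Jordan on [A | I]:
R1 <- (1/6)*R1:  [   1  5/6    0  |  1/6    0    0 ]
R2 <- R2 - (18)*R1:  [  0  -1   1  |  -3   1   0 ]
R3 <- R3 - (-24)*R1:  [  0  -1   2  |   4   0   1 ]
R2 <- (1/-1)*R2:  [  0   1  -1  |   3  -1   0 ]
R1 <- R1 - (5/6)*R2:  [    1     0   5/6  |  -7/3   5/6     0 ]
R3 <- R3 - (-1)*R2:  [  0   0   1  |   7  -1   1 ]
R1 <- R1 - (5/6)*R3:  [     1      0      0  |  -49/6    5/3   -5/6 ]
R2 <- R2 - (-1)*R3:  [  0   1   0  |  10  -2   1 ]
Right block of [I | A^{-1}] is the inverse:
[ -49/6  5/3  -5/6 ]
[    10   -2     1 ]
[     7   -1     1 ]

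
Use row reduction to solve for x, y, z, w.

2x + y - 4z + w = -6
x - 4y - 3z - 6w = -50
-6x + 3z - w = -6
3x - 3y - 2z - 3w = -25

(3, 5, 5, 3)

Forward elimination on [A|b]:
R2 <- R2 - (1/2)*R1:  [     0   -9/2     -1  -13/2    -47 ]
R3 <- R3 - (-3)*R1:  [   0    3   -9    2  -24 ]
R4 <- R4 - (3/2)*R1:  [    0  -9/2     4  -9/2   -16 ]
R3 <- R3 - (-2/3)*R2:  [      0       0   -29/3    -7/3  -166/3 ]
R4 <- R4 - (1)*R2:  [  0   0   5   2  31 ]
R4 <- R4 - (-15/29)*R3:  [     0      0      0  23/29  69/29 ]
Row echelon form:
[ 2     1     -4      1  |      -6 ]
[ 0  -9/2     -1  -13/2  |     -47 ]
[ 0     0  -29/3   -7/3  |  -166/3 ]
[ 0     0      0  23/29  |   69/29 ]
Back-substitution:
w = (69/29) / (23/29) = 3
z = (-166/3 - (-7/3)*(3)) / (-29/3) = 5
y = (-47 - (-1)*(5) - (-13/2)*(3)) / (-9/2) = 5
x = (-6 - (1)*(5) - (-4)*(5) - (1)*(3)) / 2 = 3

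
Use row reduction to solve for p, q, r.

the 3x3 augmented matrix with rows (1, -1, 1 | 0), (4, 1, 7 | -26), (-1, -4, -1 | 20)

(-2, -4, -2)

Forward elimination on [A|b]:
R2 <- R2 - (4)*R1:  [   0    5    3  -26 ]
R3 <- R3 - (-1)*R1:  [  0  -5   0  20 ]
R3 <- R3 - (-1)*R2:  [  0   0   3  -6 ]
Row echelon form:
[ 1  -1  1  |    0 ]
[ 0   5  3  |  -26 ]
[ 0   0  3  |   -6 ]
Back-substitution:
r = (-6) / 3 = -2
q = (-26 - (3)*(-2)) / 5 = -4
p = (0 - (-1)*(-4) - (1)*(-2)) / 1 = -2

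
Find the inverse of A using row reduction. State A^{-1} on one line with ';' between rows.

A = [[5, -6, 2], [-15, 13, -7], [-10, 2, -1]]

inverse = [-1/125 2/125 -16/125; -11/25 -3/25 -1/25; -4/5 -2/5 1/5]

Gauss-Jordan on [A | I]:
R1 <- (1/5)*R1:  [    1  -6/5   2/5  |   1/5     0     0 ]
R2 <- R2 - (-15)*R1:  [  0  -5  -1  |   3   1   0 ]
R3 <- R3 - (-10)*R1:  [   0  -10    3  |    2    0    1 ]
R2 <- (1/-5)*R2:  [    0     1   1/5  |  -3/5  -1/5     0 ]
R1 <- R1 - (-6/5)*R2:  [      1       0   16/25  |  -13/25   -6/25       0 ]
R3 <- R3 - (-10)*R2:  [  0   0   5  |  -4  -2   1 ]
R3 <- (1/5)*R3:  [    0     0     1  |  -4/5  -2/5   1/5 ]
R1 <- R1 - (16/25)*R3:  [       1        0        0  |   -1/125    2/125  -16/125 ]
R2 <- R2 - (1/5)*R3:  [      0       1       0  |  -11/25   -3/25   -1/25 ]
Right block of [I | A^{-1}] is the inverse:
[ -1/125  2/125  -16/125 ]
[ -11/25  -3/25    -1/25 ]
[   -4/5   -2/5      1/5 ]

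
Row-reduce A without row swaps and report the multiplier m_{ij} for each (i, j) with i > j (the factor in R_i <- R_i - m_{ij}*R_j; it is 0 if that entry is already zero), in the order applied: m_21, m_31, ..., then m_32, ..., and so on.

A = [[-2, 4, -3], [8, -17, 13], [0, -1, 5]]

multipliers: -4, 0, 1

Forward elimination:
R2 <- R2 - (-4)*R1:  [  0  -1   1 ]
R3: entry in column 1 is already 0 -> m_{31} = 0 (no row operation needed)
R3 <- R3 - (1)*R2:  [ 0  0  4 ]
Multipliers (in order of application): m_{21} = -4, m_{31} = 0, m_{32} = 1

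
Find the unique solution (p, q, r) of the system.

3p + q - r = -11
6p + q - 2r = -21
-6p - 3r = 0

(-2, -1, 4)

Forward elimination on [A|b]:
R2 <- R2 - (2)*R1:  [  0  -1   0   1 ]
R3 <- R3 - (-2)*R1:  [   0    2   -5  -22 ]
R3 <- R3 - (-2)*R2:  [   0    0   -5  -20 ]
Row echelon form:
[ 3   1  -1  |  -11 ]
[ 0  -1   0  |    1 ]
[ 0   0  -5  |  -20 ]
Back-substitution:
r = (-20) / -5 = 4
q = (1) / -1 = -1
p = (-11 - (1)*(-1) - (-1)*(4)) / 3 = -2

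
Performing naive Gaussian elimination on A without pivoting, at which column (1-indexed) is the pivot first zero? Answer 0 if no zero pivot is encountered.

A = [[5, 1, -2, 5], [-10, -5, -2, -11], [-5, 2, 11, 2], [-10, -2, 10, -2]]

Naive forward elimination:
R2 <- R2 - (-2)*R1:  [  0  -3  -6  -1 ]
R3 <- R3 - (-1)*R1:  [ 0  3  9  7 ]
R4 <- R4 - (-2)*R1:  [ 0  0  6  8 ]
R3 <- R3 - (-1)*R2:  [ 0  0  3  6 ]
R4 <- R4 - (2)*R3:  [  0   0   0  -4 ]
All pivots nonzero; naive elimination completes without hitting a zero pivot.

first zero-pivot column = 0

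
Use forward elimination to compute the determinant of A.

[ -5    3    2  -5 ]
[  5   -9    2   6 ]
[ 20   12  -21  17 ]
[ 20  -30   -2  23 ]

Forward elimination:
R2 <- R2 - (-1)*R1:  [  0  -6   4   1 ]
R3 <- R3 - (-4)*R1:  [   0   24  -13   -3 ]
R4 <- R4 - (-4)*R1:  [   0  -18    6    3 ]
R3 <- R3 - (-4)*R2:  [ 0  0  3  1 ]
R4 <- R4 - (3)*R2:  [  0   0  -6   0 ]
R4 <- R4 - (-2)*R3:  [ 0  0  0  2 ]
Upper-triangular form:
[ -5   3  2  -5 ]
[  0  -6  4   1 ]
[  0   0  3   1 ]
[  0   0  0   2 ]
det(A) = (-1)^0 * (-5) * (-6) * (3) * (2) = 180  (0 row swaps -> sign +1)

det(A) = 180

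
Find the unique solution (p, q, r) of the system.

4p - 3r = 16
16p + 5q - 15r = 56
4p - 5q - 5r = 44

(1, -4, -4)

Forward elimination on [A|b]:
R2 <- R2 - (4)*R1:  [  0   5  -3  -8 ]
R3 <- R3 - (1)*R1:  [  0  -5  -2  28 ]
R3 <- R3 - (-1)*R2:  [  0   0  -5  20 ]
Row echelon form:
[ 4  0  -3  |  16 ]
[ 0  5  -3  |  -8 ]
[ 0  0  -5  |  20 ]
Back-substitution:
r = (20) / -5 = -4
q = (-8 - (-3)*(-4)) / 5 = -4
p = (16 - (-3)*(-4)) / 4 = 1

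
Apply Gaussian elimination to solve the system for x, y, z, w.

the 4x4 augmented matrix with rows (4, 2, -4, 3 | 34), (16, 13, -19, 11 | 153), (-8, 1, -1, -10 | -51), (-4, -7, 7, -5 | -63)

(2, 3, -2, 4)

Forward elimination on [A|b]:
R2 <- R2 - (4)*R1:  [  0   5  -3  -1  17 ]
R3 <- R3 - (-2)*R1:  [  0   5  -9  -4  17 ]
R4 <- R4 - (-1)*R1:  [   0   -5    3   -2  -29 ]
R3 <- R3 - (1)*R2:  [  0   0  -6  -3   0 ]
R4 <- R4 - (-1)*R2:  [   0    0    0   -3  -12 ]
Row echelon form:
[ 4  2  -4   3  |   34 ]
[ 0  5  -3  -1  |   17 ]
[ 0  0  -6  -3  |    0 ]
[ 0  0   0  -3  |  -12 ]
Back-substitution:
w = (-12) / -3 = 4
z = (0 - (-3)*(4)) / -6 = -2
y = (17 - (-3)*(-2) - (-1)*(4)) / 5 = 3
x = (34 - (2)*(3) - (-4)*(-2) - (3)*(4)) / 4 = 2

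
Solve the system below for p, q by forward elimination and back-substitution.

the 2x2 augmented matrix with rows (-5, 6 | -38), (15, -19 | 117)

Forward elimination on [A|b]:
R2 <- R2 - (-3)*R1:  [  0  -1   3 ]
Row echelon form:
[ -5   6  |  -38 ]
[  0  -1  |    3 ]
Back-substitution:
q = (3) / -1 = -3
p = (-38 - (6)*(-3)) / -5 = 4

(4, -3)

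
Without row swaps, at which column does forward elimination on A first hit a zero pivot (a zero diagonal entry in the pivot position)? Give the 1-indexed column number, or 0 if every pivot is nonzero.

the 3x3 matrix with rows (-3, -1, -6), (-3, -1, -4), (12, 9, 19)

first zero-pivot column = 2

Naive forward elimination:
R2 <- R2 - (1)*R1:  [ 0  0  2 ]
R3 <- R3 - (-4)*R1:  [  0   5  -5 ]
Matrix at this point:
[ -3  -1  -6 ]
[  0   0   2 ]
[  0   5  -5 ]
Pivot entry (2,2) is zero but row 3 has 5 in column 2 -> naive elimination stops; a row interchange (e.g. R2 <-> R3) would be required here.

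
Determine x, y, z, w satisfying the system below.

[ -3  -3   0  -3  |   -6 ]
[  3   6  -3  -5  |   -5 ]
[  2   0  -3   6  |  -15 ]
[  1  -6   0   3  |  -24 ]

Forward elimination on [A|b]:
R2 <- R2 - (-1)*R1:  [   0    3   -3   -8  -11 ]
R3 <- R3 - (-2/3)*R1:  [   0   -2   -3    4  -19 ]
R4 <- R4 - (-1/3)*R1:  [   0   -7    0    2  -26 ]
R3 <- R3 - (-2/3)*R2:  [     0      0     -5   -4/3  -79/3 ]
R4 <- R4 - (-7/3)*R2:  [      0       0      -7   -50/3  -155/3 ]
R4 <- R4 - (7/5)*R3:  [     0      0      0  -74/5  -74/5 ]
Row echelon form:
[ -3  -3   0     -3  |     -6 ]
[  0   3  -3     -8  |    -11 ]
[  0   0  -5   -4/3  |  -79/3 ]
[  0   0   0  -74/5  |  -74/5 ]
Back-substitution:
w = (-74/5) / (-74/5) = 1
z = (-79/3 - (-4/3)*(1)) / -5 = 5
y = (-11 - (-3)*(5) - (-8)*(1)) / 3 = 4
x = (-6 - (-3)*(4) - (-3)*(1)) / -3 = -3

(-3, 4, 5, 1)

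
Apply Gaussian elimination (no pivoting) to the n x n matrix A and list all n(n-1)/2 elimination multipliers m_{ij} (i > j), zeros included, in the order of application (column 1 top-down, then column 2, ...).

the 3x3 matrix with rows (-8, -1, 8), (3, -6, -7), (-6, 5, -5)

Forward elimination:
R2 <- R2 - (-3/8)*R1:  [     0  -51/8     -4 ]
R3 <- R3 - (3/4)*R1:  [    0  23/4   -11 ]
R3 <- R3 - (-46/51)*R2:  [       0        0  -745/51 ]
Multipliers (in order of application): m_{21} = -3/8, m_{31} = 3/4, m_{32} = -46/51

multipliers: -3/8, 3/4, -46/51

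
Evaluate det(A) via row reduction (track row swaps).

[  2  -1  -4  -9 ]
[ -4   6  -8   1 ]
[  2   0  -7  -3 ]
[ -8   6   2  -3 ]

Forward elimination:
R2 <- R2 - (-2)*R1:  [   0    4  -16  -17 ]
R3 <- R3 - (1)*R1:  [  0   1  -3   6 ]
R4 <- R4 - (-4)*R1:  [   0    2  -14  -39 ]
R3 <- R3 - (1/4)*R2:  [    0     0     1  41/4 ]
R4 <- R4 - (1/2)*R2:  [     0      0     -6  -61/2 ]
R4 <- R4 - (-6)*R3:  [  0   0   0  31 ]
Upper-triangular form:
[ 2  -1   -4    -9 ]
[ 0   4  -16   -17 ]
[ 0   0    1  41/4 ]
[ 0   0    0    31 ]
det(A) = (-1)^0 * (2) * (4) * (1) * (31) = 248  (0 row swaps -> sign +1)

det(A) = 248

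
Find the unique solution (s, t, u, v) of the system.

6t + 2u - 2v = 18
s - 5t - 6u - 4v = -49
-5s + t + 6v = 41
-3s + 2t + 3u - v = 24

Forward elimination on [A|b]:
R1 <-> R2   (pivot in column 1 was zero)
[  1  -5  -6  -4  -49 ]
[  0   6   2  -2   18 ]
[ -5   1   0   6   41 ]
[ -3   2   3  -1   24 ]
R3 <- R3 - (-5)*R1:  [    0   -24   -30   -14  -204 ]
R4 <- R4 - (-3)*R1:  [    0   -13   -15   -13  -123 ]
R3 <- R3 - (-4)*R2:  [    0     0   -22   -22  -132 ]
R4 <- R4 - (-13/6)*R2:  [     0      0  -32/3  -52/3    -84 ]
R4 <- R4 - (16/33)*R3:  [     0      0      0  -20/3    -20 ]
Row echelon form:
[ 1  -5   -6     -4  |   -49 ]
[ 0   6    2     -2  |    18 ]
[ 0   0  -22    -22  |  -132 ]
[ 0   0    0  -20/3  |   -20 ]
Back-substitution:
v = (-20) / (-20/3) = 3
u = (-132 - (-22)*(3)) / -22 = 3
t = (18 - (2)*(3) - (-2)*(3)) / 6 = 3
s = (-49 - (-5)*(3) - (-6)*(3) - (-4)*(3)) / 1 = -4

(-4, 3, 3, 3)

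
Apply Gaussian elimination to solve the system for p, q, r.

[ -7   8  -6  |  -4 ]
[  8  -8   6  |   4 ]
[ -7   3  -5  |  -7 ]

Forward elimination on [A|b]:
R2 <- R2 - (-8/7)*R1:  [    0   8/7  -6/7  -4/7 ]
R3 <- R3 - (1)*R1:  [  0  -5   1  -3 ]
R3 <- R3 - (-35/8)*R2:  [     0      0  -11/4  -11/2 ]
Row echelon form:
[ -7    8     -6  |     -4 ]
[  0  8/7   -6/7  |   -4/7 ]
[  0    0  -11/4  |  -11/2 ]
Back-substitution:
r = (-11/2) / (-11/4) = 2
q = (-4/7 - (-6/7)*(2)) / (8/7) = 1
p = (-4 - (8)*(1) - (-6)*(2)) / -7 = 0

(0, 1, 2)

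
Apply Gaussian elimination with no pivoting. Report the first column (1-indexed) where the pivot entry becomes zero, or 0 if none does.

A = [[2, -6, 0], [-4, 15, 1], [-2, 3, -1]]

first zero-pivot column = 3

Naive forward elimination:
R2 <- R2 - (-2)*R1:  [ 0  3  1 ]
R3 <- R3 - (-1)*R1:  [  0  -3  -1 ]
R3 <- R3 - (-1)*R2:  [ 0  0  0 ]
Matrix at this point:
[ 2  -6  0 ]
[ 0   3  1 ]
[ 0   0  0 ]
Pivot entry (3,3) in the last row is zero and there are no rows below to swap with -> zero pivot in column 3 (A is singular).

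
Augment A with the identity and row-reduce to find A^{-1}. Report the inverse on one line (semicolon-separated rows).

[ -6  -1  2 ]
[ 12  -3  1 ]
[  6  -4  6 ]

Gauss-Jordan on [A | I]:
R1 <- (1/-6)*R1:  [    1   1/6  -1/3  |  -1/6     0     0 ]
R2 <- R2 - (12)*R1:  [  0  -5   5  |   2   1   0 ]
R3 <- R3 - (6)*R1:  [  0  -5   8  |   1   0   1 ]
R2 <- (1/-5)*R2:  [    0     1    -1  |  -2/5  -1/5     0 ]
R1 <- R1 - (1/6)*R2:  [     1      0   -1/6  |  -1/10   1/30      0 ]
R3 <- R3 - (-5)*R2:  [  0   0   3  |  -1  -1   1 ]
R3 <- (1/3)*R3:  [    0     0     1  |  -1/3  -1/3   1/3 ]
R1 <- R1 - (-1/6)*R3:  [     1      0      0  |  -7/45  -1/45   1/18 ]
R2 <- R2 - (-1)*R3:  [      0       1       0  |  -11/15   -8/15     1/3 ]
Right block of [I | A^{-1}] is the inverse:
[  -7/45  -1/45  1/18 ]
[ -11/15  -8/15   1/3 ]
[   -1/3   -1/3   1/3 ]

inverse = [-7/45 -1/45 1/18; -11/15 -8/15 1/3; -1/3 -1/3 1/3]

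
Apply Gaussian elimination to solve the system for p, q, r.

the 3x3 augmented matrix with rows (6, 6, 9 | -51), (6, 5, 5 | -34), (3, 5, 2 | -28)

(1, -5, -3)

Forward elimination on [A|b]:
R2 <- R2 - (1)*R1:  [  0  -1  -4  17 ]
R3 <- R3 - (1/2)*R1:  [    0     2  -5/2  -5/2 ]
R3 <- R3 - (-2)*R2:  [     0      0  -21/2   63/2 ]
Row echelon form:
[ 6   6      9  |   -51 ]
[ 0  -1     -4  |    17 ]
[ 0   0  -21/2  |  63/2 ]
Back-substitution:
r = (63/2) / (-21/2) = -3
q = (17 - (-4)*(-3)) / -1 = -5
p = (-51 - (6)*(-5) - (9)*(-3)) / 6 = 1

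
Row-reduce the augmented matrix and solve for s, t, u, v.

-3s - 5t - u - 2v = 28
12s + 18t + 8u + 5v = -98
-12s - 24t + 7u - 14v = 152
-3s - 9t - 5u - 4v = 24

Forward elimination on [A|b]:
R2 <- R2 - (-4)*R1:  [  0  -2   4  -3  14 ]
R3 <- R3 - (4)*R1:  [  0  -4  11  -6  40 ]
R4 <- R4 - (1)*R1:  [  0  -4  -4  -2  -4 ]
R3 <- R3 - (2)*R2:  [  0   0   3   0  12 ]
R4 <- R4 - (2)*R2:  [   0    0  -12    4  -32 ]
R4 <- R4 - (-4)*R3:  [  0   0   0   4  16 ]
Row echelon form:
[ -3  -5  -1  -2  |  28 ]
[  0  -2   4  -3  |  14 ]
[  0   0   3   0  |  12 ]
[  0   0   0   4  |  16 ]
Back-substitution:
v = (16) / 4 = 4
u = (12) / 3 = 4
t = (14 - (4)*(4) - (-3)*(4)) / -2 = -5
s = (28 - (-5)*(-5) - (-1)*(4) - (-2)*(4)) / -3 = -5

(-5, -5, 4, 4)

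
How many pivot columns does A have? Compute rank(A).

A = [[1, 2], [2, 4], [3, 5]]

rank(A) = 2

Row reduction:
R2 <- R2 - (2)*R1:  [ 0  0 ]
R3 <- R3 - (3)*R1:  [  0  -1 ]
R2 <-> R3   (pivot in column 2 was zero)
[ 1   2 ]
[ 0  -1 ]
[ 0   0 ]
Row echelon form:
[ 1   2 ]
[ 0  -1 ]
[ 0   0 ]
Nonzero rows / pivot columns: 2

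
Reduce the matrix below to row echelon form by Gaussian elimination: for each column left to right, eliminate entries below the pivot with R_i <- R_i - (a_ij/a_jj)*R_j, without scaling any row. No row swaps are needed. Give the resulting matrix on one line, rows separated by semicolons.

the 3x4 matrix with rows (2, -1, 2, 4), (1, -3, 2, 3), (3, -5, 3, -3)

REF = [2 -1 2 4; 0 -5/2 1 1; 0 0 -7/5 -52/5]

Forward elimination:
R2 <- R2 - (1/2)*R1:  [    0  -5/2     1     1 ]
R3 <- R3 - (3/2)*R1:  [    0  -7/2     0    -9 ]
R3 <- R3 - (7/5)*R2:  [     0      0   -7/5  -52/5 ]
Row echelon form:
[ 2    -1     2      4 ]
[ 0  -5/2     1      1 ]
[ 0     0  -7/5  -52/5 ]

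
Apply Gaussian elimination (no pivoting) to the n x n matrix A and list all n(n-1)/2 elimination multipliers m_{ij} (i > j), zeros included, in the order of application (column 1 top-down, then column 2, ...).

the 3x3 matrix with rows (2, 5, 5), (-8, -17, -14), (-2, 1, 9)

multipliers: -4, -1, 2

Forward elimination:
R2 <- R2 - (-4)*R1:  [ 0  3  6 ]
R3 <- R3 - (-1)*R1:  [  0   6  14 ]
R3 <- R3 - (2)*R2:  [ 0  0  2 ]
Multipliers (in order of application): m_{21} = -4, m_{31} = -1, m_{32} = 2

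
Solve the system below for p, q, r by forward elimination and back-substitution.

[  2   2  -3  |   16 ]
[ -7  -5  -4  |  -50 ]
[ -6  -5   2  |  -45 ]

Forward elimination on [A|b]:
R2 <- R2 - (-7/2)*R1:  [     0      2  -29/2      6 ]
R3 <- R3 - (-3)*R1:  [  0   1  -7   3 ]
R3 <- R3 - (1/2)*R2:  [   0    0  1/4    0 ]
Row echelon form:
[ 2  2     -3  |  16 ]
[ 0  2  -29/2  |   6 ]
[ 0  0    1/4  |   0 ]
Back-substitution:
r = (0) / (1/4) = 0
q = (6 - (-29/2)*(0)) / 2 = 3
p = (16 - (2)*(3) - (-3)*(0)) / 2 = 5

(5, 3, 0)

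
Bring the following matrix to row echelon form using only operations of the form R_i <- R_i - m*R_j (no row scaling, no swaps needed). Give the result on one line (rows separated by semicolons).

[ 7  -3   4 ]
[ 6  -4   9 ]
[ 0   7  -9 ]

Forward elimination:
R2 <- R2 - (6/7)*R1:  [     0  -10/7   39/7 ]
R3 <- R3 - (-49/10)*R2:  [      0       0  183/10 ]
Row echelon form:
[ 7     -3       4 ]
[ 0  -10/7    39/7 ]
[ 0      0  183/10 ]

REF = [7 -3 4; 0 -10/7 39/7; 0 0 183/10]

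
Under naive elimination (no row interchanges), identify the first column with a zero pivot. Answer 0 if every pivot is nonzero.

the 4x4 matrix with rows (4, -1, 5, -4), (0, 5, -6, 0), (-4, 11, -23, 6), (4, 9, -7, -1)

Naive forward elimination:
R3 <- R3 - (-1)*R1:  [   0   10  -18    2 ]
R4 <- R4 - (1)*R1:  [   0   10  -12    3 ]
R3 <- R3 - (2)*R2:  [  0   0  -6   2 ]
R4 <- R4 - (2)*R2:  [ 0  0  0  3 ]
All pivots nonzero; naive elimination completes without hitting a zero pivot.

first zero-pivot column = 0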